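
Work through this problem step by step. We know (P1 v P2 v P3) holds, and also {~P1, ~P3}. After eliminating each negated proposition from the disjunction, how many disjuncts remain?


Original disjuncts (3): P1, P2, P3
Negated (eliminate): ~P1, ~P3
Remaining disjuncts: P2
Count = 3 - 2 = 1

1


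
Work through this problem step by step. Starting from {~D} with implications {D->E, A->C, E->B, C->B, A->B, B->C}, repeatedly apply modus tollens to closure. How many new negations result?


Initial negated facts: {~D}
Apply modus tollens to closure:
  (no implication fires)
Final negated: {~D}
New negations: {(none)}
Count = 0

0


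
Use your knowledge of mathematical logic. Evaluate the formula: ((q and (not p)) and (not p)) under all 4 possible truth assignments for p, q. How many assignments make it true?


Check all 4 assignments:
p=0, q=0: 0
p=0, q=1: 1
p=1, q=0: 0
p=1, q=1: 0
Count of True = 1

1


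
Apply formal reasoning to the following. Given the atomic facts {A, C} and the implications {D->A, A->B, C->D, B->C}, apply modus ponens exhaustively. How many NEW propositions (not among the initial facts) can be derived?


Initial facts: {A, C}
Apply modus ponens to closure:
  A and A->B  =>  B
  C and C->D  =>  D
Final known: {A, B, C, D}
New propositions: {B, D}
Count = 2

2


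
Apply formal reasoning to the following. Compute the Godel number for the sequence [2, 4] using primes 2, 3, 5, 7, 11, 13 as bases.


Encode each element as an exponent of the corresponding prime:
  2^2 = 4
  3^4 = 81
Product = 4 * 81 = 324

324


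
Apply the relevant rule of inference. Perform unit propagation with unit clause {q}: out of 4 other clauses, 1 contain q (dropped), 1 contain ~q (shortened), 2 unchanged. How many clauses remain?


Satisfied (removed): 1
Shortened (remain): 1
Unchanged (remain): 2
Remaining = 1 + 2 = 3

3


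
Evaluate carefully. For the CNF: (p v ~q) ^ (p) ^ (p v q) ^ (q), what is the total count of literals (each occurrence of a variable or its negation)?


Counting literals in each clause:
Clause 1: 2 literal(s)
Clause 2: 1 literal(s)
Clause 3: 2 literal(s)
Clause 4: 1 literal(s)
Total = 6

6


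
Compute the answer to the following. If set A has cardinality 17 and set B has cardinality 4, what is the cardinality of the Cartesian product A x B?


The Cartesian product A x B contains all ordered pairs (a, b).
|A x B| = |A| * |B| = 17 * 4 = 68

68


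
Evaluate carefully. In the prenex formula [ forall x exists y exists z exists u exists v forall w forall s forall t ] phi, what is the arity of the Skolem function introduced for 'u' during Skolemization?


Quantifier prefix: forall x exists y exists z exists u exists v forall w forall s forall t
'u' is existentially quantified at position 4.
Universal variables preceding it: x
Skolem function arity = 1

1


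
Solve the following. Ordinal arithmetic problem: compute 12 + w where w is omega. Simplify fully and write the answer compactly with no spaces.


Compute 12 + w.
Ordinal + is associative but NOT commutative; for finite n>0, n + w = w but w + n stays w+n.
Any finite left addend is absorbed by w on the right: 12 + w = w.
Result = w

w


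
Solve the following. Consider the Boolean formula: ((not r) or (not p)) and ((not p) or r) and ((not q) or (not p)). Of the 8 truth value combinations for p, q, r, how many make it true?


Evaluate all 8 assignments for p, q, r:
p=0, q=0, r=0: 1
p=0, q=0, r=1: 1
p=0, q=1, r=0: 1
p=0, q=1, r=1: 1
p=1, q=0, r=0: 0
p=1, q=0, r=1: 0
p=1, q=1, r=0: 0
p=1, q=1, r=1: 0
Satisfying count = 4

4


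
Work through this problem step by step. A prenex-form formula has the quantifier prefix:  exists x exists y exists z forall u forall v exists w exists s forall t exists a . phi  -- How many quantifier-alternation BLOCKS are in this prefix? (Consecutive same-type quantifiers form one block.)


Quantifier-type sequence: E E E A A E E A E  (A=forall, E=exists)
Group into maximal same-type runs:
  Ex3 | Ax2 | Ex2 | Ax1 | Ex1
Number of blocks = 5

5


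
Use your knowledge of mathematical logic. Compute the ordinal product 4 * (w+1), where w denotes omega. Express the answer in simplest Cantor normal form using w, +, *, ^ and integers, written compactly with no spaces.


Compute 4 * (w+1).
Ordinal * is associative and left-distributive over +, but NOT commutative; for finite n>1, n*w = w but w*n stays w*n.
By left-distributivity: 4 * (w+1) = 4*w + 4*1 = w + 4 = w+4.
Result = w+4

w+4


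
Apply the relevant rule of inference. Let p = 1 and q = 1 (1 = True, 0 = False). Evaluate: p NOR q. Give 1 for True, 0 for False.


p = 1, q = 1
Operation: p NOR q
Evaluate: 1 NOR 1 = 0

0


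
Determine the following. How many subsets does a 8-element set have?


The power set of a set with n elements has 2^n elements.
|P(S)| = 2^8 = 256

256


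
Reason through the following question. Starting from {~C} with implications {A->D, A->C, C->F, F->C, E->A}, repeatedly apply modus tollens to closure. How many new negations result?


Initial negated facts: {~C}
Apply modus tollens to closure:
  ~C and A->C  =>  ~A
  ~C and F->C  =>  ~F
  ~A and E->A  =>  ~E
Final negated: {~A, ~C, ~E, ~F}
New negations: {~A, ~E, ~F}
Count = 3

3


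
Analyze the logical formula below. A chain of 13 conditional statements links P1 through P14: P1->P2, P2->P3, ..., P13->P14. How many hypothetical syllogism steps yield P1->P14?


With 13 implications in a chain connecting 14 propositions:
P1->P2, P2->P3, ..., P13->P14
Steps needed = (number of implications) - 1 = 13 - 1 = 12

12


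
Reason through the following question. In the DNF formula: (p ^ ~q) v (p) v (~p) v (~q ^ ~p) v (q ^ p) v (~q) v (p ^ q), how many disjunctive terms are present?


A DNF formula is a disjunction of terms (conjunctions).
Terms are separated by v.
Counting the disjuncts: 7 terms.

7


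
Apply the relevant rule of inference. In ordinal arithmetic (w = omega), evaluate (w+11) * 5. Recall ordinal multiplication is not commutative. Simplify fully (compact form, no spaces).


Compute (w+11) * 5.
Ordinal * is associative and left-distributive over +, but NOT commutative; for finite n>1, n*w = w but w*n stays w*n.
(w+11) * 5 = (w+11) repeated 5 times. Each intermediate +11 is absorbed by the following w; only the last survives: w*5+11.
Result = w*5+11

w*5+11


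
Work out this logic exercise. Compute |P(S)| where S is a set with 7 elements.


The power set of a set with n elements has 2^n elements.
|P(S)| = 2^7 = 128

128


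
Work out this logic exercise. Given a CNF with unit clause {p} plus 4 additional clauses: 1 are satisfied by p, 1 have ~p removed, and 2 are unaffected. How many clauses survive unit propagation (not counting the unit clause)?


Satisfied (removed): 1
Shortened (remain): 1
Unchanged (remain): 2
Remaining = 1 + 2 = 3

3


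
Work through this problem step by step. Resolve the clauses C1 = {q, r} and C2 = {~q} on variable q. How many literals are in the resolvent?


Remove q from C1 and ~q from C2.
C1 remainder: {r}
C2 remainder: {}
Union (resolvent): {r}
Resolvent has 1 literal(s).

1


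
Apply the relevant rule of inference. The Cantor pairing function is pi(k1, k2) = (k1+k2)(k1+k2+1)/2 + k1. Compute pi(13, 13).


k1 + k2 = 26
(k1+k2)(k1+k2+1)/2 = 26 * 27 / 2 = 351
pi = 351 + 13 = 364

364


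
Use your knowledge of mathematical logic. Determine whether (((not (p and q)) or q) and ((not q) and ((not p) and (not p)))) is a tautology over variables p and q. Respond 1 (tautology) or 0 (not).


Check all 4 assignments:
p=0, q=0: 1
p=0, q=1: 0
p=1, q=0: 0
p=1, q=1: 0
Satisfying count = 1/4.
Tautology iff count = 4: no.

0


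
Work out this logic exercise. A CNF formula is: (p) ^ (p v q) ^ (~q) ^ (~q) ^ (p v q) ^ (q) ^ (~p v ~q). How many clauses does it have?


A CNF formula is a conjunction of clauses.
Clauses are separated by ^.
Counting the conjuncts: 7 clauses.

7


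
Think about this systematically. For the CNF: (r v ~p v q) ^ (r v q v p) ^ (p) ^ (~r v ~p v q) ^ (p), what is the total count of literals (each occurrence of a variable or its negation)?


Counting literals in each clause:
Clause 1: 3 literal(s)
Clause 2: 3 literal(s)
Clause 3: 1 literal(s)
Clause 4: 3 literal(s)
Clause 5: 1 literal(s)
Total = 11

11


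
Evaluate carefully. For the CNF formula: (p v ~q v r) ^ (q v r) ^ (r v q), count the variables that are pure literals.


Check each variable for pure literal status:
p: pure positive
q: mixed (not pure)
r: pure positive
Pure literal count = 2

2


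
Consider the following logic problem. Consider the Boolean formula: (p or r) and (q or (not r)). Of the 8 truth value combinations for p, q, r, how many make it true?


Evaluate all 8 assignments for p, q, r:
p=0, q=0, r=0: 0
p=0, q=0, r=1: 0
p=0, q=1, r=0: 0
p=0, q=1, r=1: 1
p=1, q=0, r=0: 1
p=1, q=0, r=1: 0
p=1, q=1, r=0: 1
p=1, q=1, r=1: 1
Satisfying count = 4

4


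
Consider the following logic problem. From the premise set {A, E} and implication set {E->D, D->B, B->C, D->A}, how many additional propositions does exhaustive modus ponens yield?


Initial facts: {A, E}
Apply modus ponens to closure:
  E and E->D  =>  D
  D and D->B  =>  B
  B and B->C  =>  C
Final known: {A, B, C, D, E}
New propositions: {B, C, D}
Count = 3

3


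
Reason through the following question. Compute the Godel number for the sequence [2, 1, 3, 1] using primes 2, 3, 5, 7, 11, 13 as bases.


Encode each element as an exponent of the corresponding prime:
  2^2 = 4
  3^1 = 3
  5^3 = 125
  7^1 = 7
Product = 4 * 3 * 125 * 7 = 10500

10500


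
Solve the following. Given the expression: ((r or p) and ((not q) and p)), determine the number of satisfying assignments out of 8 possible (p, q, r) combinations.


Check all 8 assignments:
p=0, q=0, r=0: 0
p=0, q=0, r=1: 0
p=0, q=1, r=0: 0
p=0, q=1, r=1: 0
p=1, q=0, r=0: 1
p=1, q=0, r=1: 1
p=1, q=1, r=0: 0
p=1, q=1, r=1: 0
Count of True = 2

2


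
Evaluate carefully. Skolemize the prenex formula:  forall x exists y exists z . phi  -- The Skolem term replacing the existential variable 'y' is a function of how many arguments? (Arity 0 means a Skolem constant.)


Quantifier prefix: forall x exists y exists z
'y' is existentially quantified at position 2.
Universal variables preceding it: x
Skolem function arity = 1

1


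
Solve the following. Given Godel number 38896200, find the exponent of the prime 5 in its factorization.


Factorize 38896200 by dividing by 5 repeatedly.
Division steps: 5 divides 38896200 exactly 2 time(s).
Exponent of 5 = 2

2


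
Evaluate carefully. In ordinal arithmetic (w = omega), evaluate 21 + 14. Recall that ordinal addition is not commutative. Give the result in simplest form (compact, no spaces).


Compute 21 + 14.
Ordinal + is associative but NOT commutative; for finite n>0, n + w = w but w + n stays w+n.
Both operands finite; ordinal + agrees with natural +: 21 + 14 = 35.
Result = 35

35


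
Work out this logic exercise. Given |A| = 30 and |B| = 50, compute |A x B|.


The Cartesian product A x B contains all ordered pairs (a, b).
|A x B| = |A| * |B| = 30 * 50 = 1500

1500


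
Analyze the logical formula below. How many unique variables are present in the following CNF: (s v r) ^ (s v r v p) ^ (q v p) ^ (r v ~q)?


Identify each variable that appears in the formula.
Variables found: p, q, r, s
Count = 4

4


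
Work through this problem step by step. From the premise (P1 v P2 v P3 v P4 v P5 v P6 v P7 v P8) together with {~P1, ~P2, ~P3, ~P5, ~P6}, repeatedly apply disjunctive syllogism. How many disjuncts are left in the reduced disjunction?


Original disjuncts (8): P1, P2, P3, P4, P5, P6, P7, P8
Negated (eliminate): ~P1, ~P2, ~P3, ~P5, ~P6
Remaining disjuncts: P4, P7, P8
Count = 8 - 5 = 3

3


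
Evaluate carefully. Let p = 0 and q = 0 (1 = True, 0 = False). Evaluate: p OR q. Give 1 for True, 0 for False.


p = 0, q = 0
Operation: p OR q
Evaluate: 0 OR 0 = 0

0


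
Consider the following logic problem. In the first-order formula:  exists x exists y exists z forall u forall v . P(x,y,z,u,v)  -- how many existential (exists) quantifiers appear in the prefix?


Quantifier prefix: exists x exists y exists z forall u forall v
Mark each quantifier type:
  E E E U U
Universal count = 2, Existential count = 3
Asked for existential (exists) quantifiers: 3

3


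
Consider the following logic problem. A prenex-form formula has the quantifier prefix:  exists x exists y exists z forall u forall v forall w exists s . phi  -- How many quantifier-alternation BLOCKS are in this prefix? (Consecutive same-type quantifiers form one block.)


Quantifier-type sequence: E E E A A A E  (A=forall, E=exists)
Group into maximal same-type runs:
  Ex3 | Ax3 | Ex1
Number of blocks = 3

3


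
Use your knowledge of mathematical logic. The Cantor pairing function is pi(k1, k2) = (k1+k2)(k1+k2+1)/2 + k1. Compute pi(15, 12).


k1 + k2 = 27
(k1+k2)(k1+k2+1)/2 = 27 * 28 / 2 = 378
pi = 378 + 15 = 393

393


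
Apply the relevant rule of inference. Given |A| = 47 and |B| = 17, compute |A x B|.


The Cartesian product A x B contains all ordered pairs (a, b).
|A x B| = |A| * |B| = 47 * 17 = 799

799


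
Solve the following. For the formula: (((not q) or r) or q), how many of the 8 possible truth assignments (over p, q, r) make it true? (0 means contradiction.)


Check all 8 assignments:
p=0, q=0, r=0: 1
p=0, q=0, r=1: 1
p=0, q=1, r=0: 1
p=0, q=1, r=1: 1
p=1, q=0, r=0: 1
p=1, q=0, r=1: 1
p=1, q=1, r=0: 1
p=1, q=1, r=1: 1
Count of True = 8

8


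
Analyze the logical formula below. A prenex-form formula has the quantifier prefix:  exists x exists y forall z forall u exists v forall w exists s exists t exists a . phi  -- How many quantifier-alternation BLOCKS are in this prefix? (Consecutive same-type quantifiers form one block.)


Quantifier-type sequence: E E A A E A E E E  (A=forall, E=exists)
Group into maximal same-type runs:
  Ex2 | Ax2 | Ex1 | Ax1 | Ex3
Number of blocks = 5

5


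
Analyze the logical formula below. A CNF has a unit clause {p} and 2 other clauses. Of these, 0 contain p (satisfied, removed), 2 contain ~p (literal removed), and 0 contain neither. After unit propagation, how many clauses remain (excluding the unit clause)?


Satisfied (removed): 0
Shortened (remain): 2
Unchanged (remain): 0
Remaining = 2 + 0 = 2

2


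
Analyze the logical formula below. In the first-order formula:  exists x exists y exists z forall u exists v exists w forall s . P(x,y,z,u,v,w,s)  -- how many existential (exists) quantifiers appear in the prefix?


Quantifier prefix: exists x exists y exists z forall u exists v exists w forall s
Mark each quantifier type:
  E E E U E E U
Universal count = 2, Existential count = 5
Asked for existential (exists) quantifiers: 5

5


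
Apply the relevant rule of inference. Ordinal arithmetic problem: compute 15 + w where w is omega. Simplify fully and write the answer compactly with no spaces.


Compute 15 + w.
Ordinal + is associative but NOT commutative; for finite n>0, n + w = w but w + n stays w+n.
Any finite left addend is absorbed by w on the right: 15 + w = w.
Result = w

w


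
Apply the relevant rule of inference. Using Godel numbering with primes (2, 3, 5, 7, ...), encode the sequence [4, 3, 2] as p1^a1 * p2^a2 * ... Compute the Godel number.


Encode each element as an exponent of the corresponding prime:
  2^4 = 16
  3^3 = 27
  5^2 = 25
Product = 16 * 27 * 25 = 10800

10800


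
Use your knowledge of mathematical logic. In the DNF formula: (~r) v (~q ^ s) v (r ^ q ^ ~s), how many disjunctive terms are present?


A DNF formula is a disjunction of terms (conjunctions).
Terms are separated by v.
Counting the disjuncts: 3 terms.

3


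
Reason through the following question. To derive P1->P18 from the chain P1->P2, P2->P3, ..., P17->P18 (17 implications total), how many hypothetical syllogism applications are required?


With 17 implications in a chain connecting 18 propositions:
P1->P2, P2->P3, ..., P17->P18
Steps needed = (number of implications) - 1 = 17 - 1 = 16

16


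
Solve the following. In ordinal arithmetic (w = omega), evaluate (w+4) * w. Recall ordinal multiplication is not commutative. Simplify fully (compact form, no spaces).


Compute (w+4) * w.
Ordinal * is associative and left-distributive over +, but NOT commutative; for finite n>1, n*w = w but w*n stays w*n.
(w+4) * w = sup{(w+4)*k : k<w} = sup{w*k+4} = w^2 (the +4 tail is absorbed in the limit).
Result = w^2

w^2


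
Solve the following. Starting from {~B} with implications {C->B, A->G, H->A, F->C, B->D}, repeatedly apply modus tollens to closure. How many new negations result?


Initial negated facts: {~B}
Apply modus tollens to closure:
  ~B and C->B  =>  ~C
  ~C and F->C  =>  ~F
Final negated: {~B, ~C, ~F}
New negations: {~C, ~F}
Count = 2

2


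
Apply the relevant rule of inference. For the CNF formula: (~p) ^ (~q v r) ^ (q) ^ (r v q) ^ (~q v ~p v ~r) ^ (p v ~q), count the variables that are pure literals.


Check each variable for pure literal status:
p: mixed (not pure)
q: mixed (not pure)
r: mixed (not pure)
Pure literal count = 0

0


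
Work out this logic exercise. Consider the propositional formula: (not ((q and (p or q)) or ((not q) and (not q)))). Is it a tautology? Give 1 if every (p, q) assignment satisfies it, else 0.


Check all 4 assignments:
p=0, q=0: 0
p=0, q=1: 0
p=1, q=0: 0
p=1, q=1: 0
Satisfying count = 0/4.
Tautology iff count = 4: no.

0


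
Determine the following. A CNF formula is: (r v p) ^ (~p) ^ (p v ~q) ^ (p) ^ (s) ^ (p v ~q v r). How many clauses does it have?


A CNF formula is a conjunction of clauses.
Clauses are separated by ^.
Counting the conjuncts: 6 clauses.

6


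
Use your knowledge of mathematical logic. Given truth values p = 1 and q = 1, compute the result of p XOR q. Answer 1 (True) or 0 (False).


p = 1, q = 1
Operation: p XOR q
Evaluate: 1 XOR 1 = 0

0


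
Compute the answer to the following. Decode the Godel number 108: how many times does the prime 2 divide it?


Factorize 108 by dividing by 2 repeatedly.
Division steps: 2 divides 108 exactly 2 time(s).
Exponent of 2 = 2

2


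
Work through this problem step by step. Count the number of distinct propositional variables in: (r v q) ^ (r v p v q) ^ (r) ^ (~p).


Identify each variable that appears in the formula.
Variables found: p, q, r
Count = 3

3


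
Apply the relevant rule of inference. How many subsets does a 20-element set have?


The power set of a set with n elements has 2^n elements.
|P(S)| = 2^20 = 1048576

1048576


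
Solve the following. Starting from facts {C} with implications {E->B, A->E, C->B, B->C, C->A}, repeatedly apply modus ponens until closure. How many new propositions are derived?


Initial facts: {C}
Apply modus ponens to closure:
  C and C->B  =>  B
  C and C->A  =>  A
  A and A->E  =>  E
Final known: {A, B, C, E}
New propositions: {A, B, E}
Count = 3

3


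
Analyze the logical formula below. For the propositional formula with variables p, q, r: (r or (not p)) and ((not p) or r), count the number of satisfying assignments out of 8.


Evaluate all 8 assignments for p, q, r:
p=0, q=0, r=0: 1
p=0, q=0, r=1: 1
p=0, q=1, r=0: 1
p=0, q=1, r=1: 1
p=1, q=0, r=0: 0
p=1, q=0, r=1: 1
p=1, q=1, r=0: 0
p=1, q=1, r=1: 1
Satisfying count = 6

6


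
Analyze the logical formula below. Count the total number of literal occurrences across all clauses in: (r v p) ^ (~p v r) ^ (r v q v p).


Counting literals in each clause:
Clause 1: 2 literal(s)
Clause 2: 2 literal(s)
Clause 3: 3 literal(s)
Total = 7

7


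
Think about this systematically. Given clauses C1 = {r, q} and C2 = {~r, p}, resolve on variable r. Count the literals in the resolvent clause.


Remove r from C1 and ~r from C2.
C1 remainder: {q}
C2 remainder: {p}
Union (resolvent): {p, q}
Resolvent has 2 literal(s).

2


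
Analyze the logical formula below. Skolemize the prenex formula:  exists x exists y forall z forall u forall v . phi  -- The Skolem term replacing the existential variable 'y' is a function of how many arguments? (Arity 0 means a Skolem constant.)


Quantifier prefix: exists x exists y forall z forall u forall v
'y' is existentially quantified at position 2.
No universal quantifiers precede it.
Skolem function arity = 0 (a Skolem constant)

0


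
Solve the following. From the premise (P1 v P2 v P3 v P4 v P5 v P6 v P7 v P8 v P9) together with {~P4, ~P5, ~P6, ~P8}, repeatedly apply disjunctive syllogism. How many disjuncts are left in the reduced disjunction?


Original disjuncts (9): P1, P2, P3, P4, P5, P6, P7, P8, P9
Negated (eliminate): ~P4, ~P5, ~P6, ~P8
Remaining disjuncts: P1, P2, P3, P7, P9
Count = 9 - 4 = 5

5


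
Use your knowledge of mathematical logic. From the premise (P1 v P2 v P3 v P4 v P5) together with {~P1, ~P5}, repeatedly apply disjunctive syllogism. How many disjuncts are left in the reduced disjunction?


Original disjuncts (5): P1, P2, P3, P4, P5
Negated (eliminate): ~P1, ~P5
Remaining disjuncts: P2, P3, P4
Count = 5 - 2 = 3

3


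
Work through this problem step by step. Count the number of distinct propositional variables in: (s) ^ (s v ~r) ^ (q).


Identify each variable that appears in the formula.
Variables found: q, r, s
Count = 3

3


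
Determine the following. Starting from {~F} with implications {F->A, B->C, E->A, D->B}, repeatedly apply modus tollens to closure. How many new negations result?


Initial negated facts: {~F}
Apply modus tollens to closure:
  (no implication fires)
Final negated: {~F}
New negations: {(none)}
Count = 0

0


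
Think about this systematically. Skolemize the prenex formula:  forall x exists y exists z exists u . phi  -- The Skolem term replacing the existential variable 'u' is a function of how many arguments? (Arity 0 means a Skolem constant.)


Quantifier prefix: forall x exists y exists z exists u
'u' is existentially quantified at position 4.
Universal variables preceding it: x
Skolem function arity = 1

1


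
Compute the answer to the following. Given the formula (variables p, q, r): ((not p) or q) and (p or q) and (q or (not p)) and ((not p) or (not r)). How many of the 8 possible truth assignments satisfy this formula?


Evaluate all 8 assignments for p, q, r:
p=0, q=0, r=0: 0
p=0, q=0, r=1: 0
p=0, q=1, r=0: 1
p=0, q=1, r=1: 1
p=1, q=0, r=0: 0
p=1, q=0, r=1: 0
p=1, q=1, r=0: 1
p=1, q=1, r=1: 0
Satisfying count = 3

3


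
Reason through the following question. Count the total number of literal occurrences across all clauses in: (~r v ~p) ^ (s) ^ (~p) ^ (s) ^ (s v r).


Counting literals in each clause:
Clause 1: 2 literal(s)
Clause 2: 1 literal(s)
Clause 3: 1 literal(s)
Clause 4: 1 literal(s)
Clause 5: 2 literal(s)
Total = 7

7


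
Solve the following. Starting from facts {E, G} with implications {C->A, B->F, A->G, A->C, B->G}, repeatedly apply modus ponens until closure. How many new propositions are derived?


Initial facts: {E, G}
Apply modus ponens to closure:
  (no implication fires)
Final known: {E, G}
New propositions: {(none)}
Count = 0

0


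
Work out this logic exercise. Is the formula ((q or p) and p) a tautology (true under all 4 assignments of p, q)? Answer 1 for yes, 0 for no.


Check all 4 assignments:
p=0, q=0: 0
p=0, q=1: 0
p=1, q=0: 1
p=1, q=1: 1
Satisfying count = 2/4.
Tautology iff count = 4: no.

0


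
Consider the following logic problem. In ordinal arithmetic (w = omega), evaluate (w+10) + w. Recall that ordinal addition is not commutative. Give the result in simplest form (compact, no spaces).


Compute (w+10) + w.
Ordinal + is associative but NOT commutative; for finite n>0, n + w = w but w + n stays w+n.
(w+10) + w = w + (10+w) = w + w = w*2 (the finite tail 10 is absorbed by the right w).
Result = w*2

w*2


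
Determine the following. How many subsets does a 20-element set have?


The power set of a set with n elements has 2^n elements.
|P(S)| = 2^20 = 1048576

1048576


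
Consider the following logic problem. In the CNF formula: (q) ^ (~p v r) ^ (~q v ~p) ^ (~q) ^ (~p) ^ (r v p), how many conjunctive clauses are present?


A CNF formula is a conjunction of clauses.
Clauses are separated by ^.
Counting the conjuncts: 6 clauses.

6


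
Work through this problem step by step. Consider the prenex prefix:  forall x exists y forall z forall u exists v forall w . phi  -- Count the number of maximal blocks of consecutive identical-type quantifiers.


Quantifier-type sequence: A E A A E A  (A=forall, E=exists)
Group into maximal same-type runs:
  Ax1 | Ex1 | Ax2 | Ex1 | Ax1
Number of blocks = 5

5


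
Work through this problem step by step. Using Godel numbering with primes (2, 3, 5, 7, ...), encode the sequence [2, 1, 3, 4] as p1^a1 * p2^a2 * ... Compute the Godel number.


Encode each element as an exponent of the corresponding prime:
  2^2 = 4
  3^1 = 3
  5^3 = 125
  7^4 = 2401
Product = 4 * 3 * 125 * 2401 = 3601500

3601500


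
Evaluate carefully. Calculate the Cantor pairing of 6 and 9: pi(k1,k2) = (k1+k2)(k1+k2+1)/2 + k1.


k1 + k2 = 15
(k1+k2)(k1+k2+1)/2 = 15 * 16 / 2 = 120
pi = 120 + 6 = 126

126


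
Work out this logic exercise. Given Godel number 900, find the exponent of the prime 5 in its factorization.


Factorize 900 by dividing by 5 repeatedly.
Division steps: 5 divides 900 exactly 2 time(s).
Exponent of 5 = 2

2


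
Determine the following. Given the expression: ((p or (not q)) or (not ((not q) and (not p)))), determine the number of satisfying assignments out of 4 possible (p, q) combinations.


Check all 4 assignments:
p=0, q=0: 1
p=0, q=1: 1
p=1, q=0: 1
p=1, q=1: 1
Count of True = 4

4


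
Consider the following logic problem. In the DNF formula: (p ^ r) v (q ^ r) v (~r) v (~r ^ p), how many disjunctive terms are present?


A DNF formula is a disjunction of terms (conjunctions).
Terms are separated by v.
Counting the disjuncts: 4 terms.

4


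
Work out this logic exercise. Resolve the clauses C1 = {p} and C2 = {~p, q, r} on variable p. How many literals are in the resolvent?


Remove p from C1 and ~p from C2.
C1 remainder: {}
C2 remainder: {q, r}
Union (resolvent): {q, r}
Resolvent has 2 literal(s).

2


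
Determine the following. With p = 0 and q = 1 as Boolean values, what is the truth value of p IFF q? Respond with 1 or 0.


p = 0, q = 1
Operation: p IFF q
Evaluate: 0 IFF 1 = 0

0


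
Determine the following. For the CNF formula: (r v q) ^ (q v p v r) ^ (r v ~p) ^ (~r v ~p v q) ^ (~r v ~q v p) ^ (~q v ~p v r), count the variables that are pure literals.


Check each variable for pure literal status:
p: mixed (not pure)
q: mixed (not pure)
r: mixed (not pure)
Pure literal count = 0

0


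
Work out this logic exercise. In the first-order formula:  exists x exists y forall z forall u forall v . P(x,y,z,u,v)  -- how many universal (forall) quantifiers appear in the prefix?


Quantifier prefix: exists x exists y forall z forall u forall v
Mark each quantifier type:
  E E U U U
Universal count = 3, Existential count = 2
Asked for universal (forall) quantifiers: 3

3


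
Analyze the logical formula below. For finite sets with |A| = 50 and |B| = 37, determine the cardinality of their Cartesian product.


The Cartesian product A x B contains all ordered pairs (a, b).
|A x B| = |A| * |B| = 50 * 37 = 1850

1850


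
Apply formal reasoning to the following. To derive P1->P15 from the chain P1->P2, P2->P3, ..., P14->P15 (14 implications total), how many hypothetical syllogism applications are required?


With 14 implications in a chain connecting 15 propositions:
P1->P2, P2->P3, ..., P14->P15
Steps needed = (number of implications) - 1 = 14 - 1 = 13

13


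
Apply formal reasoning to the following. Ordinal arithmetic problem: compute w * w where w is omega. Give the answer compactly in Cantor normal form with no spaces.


Compute w * w.
Ordinal * is associative and left-distributive over +, but NOT commutative; for finite n>1, n*w = w but w*n stays w*n.
w * w = w^2 by definition.
Result = w^2

w^2


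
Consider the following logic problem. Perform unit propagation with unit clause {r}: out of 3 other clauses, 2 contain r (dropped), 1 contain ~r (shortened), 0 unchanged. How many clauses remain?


Satisfied (removed): 2
Shortened (remain): 1
Unchanged (remain): 0
Remaining = 1 + 0 = 1

1


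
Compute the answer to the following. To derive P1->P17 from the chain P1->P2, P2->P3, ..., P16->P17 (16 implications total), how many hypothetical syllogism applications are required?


With 16 implications in a chain connecting 17 propositions:
P1->P2, P2->P3, ..., P16->P17
Steps needed = (number of implications) - 1 = 16 - 1 = 15

15


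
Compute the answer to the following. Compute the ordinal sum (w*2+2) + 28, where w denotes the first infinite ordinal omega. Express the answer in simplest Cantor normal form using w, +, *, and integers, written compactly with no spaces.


Compute (w*2+2) + 28.
Ordinal + is associative but NOT commutative; for finite n>0, n + w = w but w + n stays w+n.
By associativity: (w*2+2) + 28 = w*2 + (2+28) = w*2+30.
Result = w*2+30

w*2+30


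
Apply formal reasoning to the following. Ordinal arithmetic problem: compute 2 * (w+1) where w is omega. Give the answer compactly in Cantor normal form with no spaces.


Compute 2 * (w+1).
Ordinal * is associative and left-distributive over +, but NOT commutative; for finite n>1, n*w = w but w*n stays w*n.
By left-distributivity: 2 * (w+1) = 2*w + 2*1 = w + 2 = w+2.
Result = w+2

w+2


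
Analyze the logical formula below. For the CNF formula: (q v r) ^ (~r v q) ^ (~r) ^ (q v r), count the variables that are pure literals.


Check each variable for pure literal status:
p: absent (not pure)
q: pure positive
r: mixed (not pure)
Pure literal count = 1

1


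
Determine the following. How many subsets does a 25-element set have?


The power set of a set with n elements has 2^n elements.
|P(S)| = 2^25 = 33554432

33554432


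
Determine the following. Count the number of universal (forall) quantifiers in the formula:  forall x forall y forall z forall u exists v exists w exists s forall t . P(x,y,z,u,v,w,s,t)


Quantifier prefix: forall x forall y forall z forall u exists v exists w exists s forall t
Mark each quantifier type:
  U U U U E E E U
Universal count = 5, Existential count = 3
Asked for universal (forall) quantifiers: 5

5


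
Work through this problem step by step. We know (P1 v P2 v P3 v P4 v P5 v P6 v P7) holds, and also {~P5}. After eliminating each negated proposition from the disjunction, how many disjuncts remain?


Original disjuncts (7): P1, P2, P3, P4, P5, P6, P7
Negated (eliminate): ~P5
Remaining disjuncts: P1, P2, P3, P4, P6, P7
Count = 7 - 1 = 6

6


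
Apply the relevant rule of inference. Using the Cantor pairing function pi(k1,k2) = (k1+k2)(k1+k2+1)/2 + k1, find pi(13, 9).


k1 + k2 = 22
(k1+k2)(k1+k2+1)/2 = 22 * 23 / 2 = 253
pi = 253 + 13 = 266

266


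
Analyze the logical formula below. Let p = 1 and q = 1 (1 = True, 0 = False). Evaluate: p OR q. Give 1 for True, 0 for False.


p = 1, q = 1
Operation: p OR q
Evaluate: 1 OR 1 = 1

1


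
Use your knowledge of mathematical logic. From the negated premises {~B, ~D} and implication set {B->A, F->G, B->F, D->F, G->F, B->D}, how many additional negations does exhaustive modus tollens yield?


Initial negated facts: {~B, ~D}
Apply modus tollens to closure:
  (no implication fires)
Final negated: {~B, ~D}
New negations: {(none)}
Count = 0

0


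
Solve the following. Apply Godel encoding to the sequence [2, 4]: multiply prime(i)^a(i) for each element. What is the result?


Encode each element as an exponent of the corresponding prime:
  2^2 = 4
  3^4 = 81
Product = 4 * 81 = 324

324


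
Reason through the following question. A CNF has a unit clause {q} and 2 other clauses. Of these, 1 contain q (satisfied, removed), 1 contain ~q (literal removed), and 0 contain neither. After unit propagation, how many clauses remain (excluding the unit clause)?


Satisfied (removed): 1
Shortened (remain): 1
Unchanged (remain): 0
Remaining = 1 + 0 = 1

1


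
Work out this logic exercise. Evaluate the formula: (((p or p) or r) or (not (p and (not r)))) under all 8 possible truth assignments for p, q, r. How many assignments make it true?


Check all 8 assignments:
p=0, q=0, r=0: 1
p=0, q=0, r=1: 1
p=0, q=1, r=0: 1
p=0, q=1, r=1: 1
p=1, q=0, r=0: 1
p=1, q=0, r=1: 1
p=1, q=1, r=0: 1
p=1, q=1, r=1: 1
Count of True = 8

8


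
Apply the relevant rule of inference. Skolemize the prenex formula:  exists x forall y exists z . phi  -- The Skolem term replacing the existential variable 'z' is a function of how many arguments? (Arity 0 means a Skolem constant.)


Quantifier prefix: exists x forall y exists z
'z' is existentially quantified at position 3.
Universal variables preceding it: y
Skolem function arity = 1

1


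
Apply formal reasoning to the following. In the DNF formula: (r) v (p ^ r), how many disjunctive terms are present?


A DNF formula is a disjunction of terms (conjunctions).
Terms are separated by v.
Counting the disjuncts: 2 terms.

2


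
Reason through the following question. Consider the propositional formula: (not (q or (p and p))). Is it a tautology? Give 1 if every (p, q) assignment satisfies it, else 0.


Check all 4 assignments:
p=0, q=0: 1
p=0, q=1: 0
p=1, q=0: 0
p=1, q=1: 0
Satisfying count = 1/4.
Tautology iff count = 4: no.

0


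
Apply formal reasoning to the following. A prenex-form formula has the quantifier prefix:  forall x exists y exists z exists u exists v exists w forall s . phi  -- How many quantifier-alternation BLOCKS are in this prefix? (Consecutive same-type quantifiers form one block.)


Quantifier-type sequence: A E E E E E A  (A=forall, E=exists)
Group into maximal same-type runs:
  Ax1 | Ex5 | Ax1
Number of blocks = 3

3


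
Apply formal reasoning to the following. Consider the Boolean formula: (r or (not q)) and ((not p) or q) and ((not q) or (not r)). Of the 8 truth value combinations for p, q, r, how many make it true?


Evaluate all 8 assignments for p, q, r:
p=0, q=0, r=0: 1
p=0, q=0, r=1: 1
p=0, q=1, r=0: 0
p=0, q=1, r=1: 0
p=1, q=0, r=0: 0
p=1, q=0, r=1: 0
p=1, q=1, r=0: 0
p=1, q=1, r=1: 0
Satisfying count = 2

2


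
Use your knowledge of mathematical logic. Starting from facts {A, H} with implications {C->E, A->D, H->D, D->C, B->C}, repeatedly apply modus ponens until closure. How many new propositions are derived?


Initial facts: {A, H}
Apply modus ponens to closure:
  A and A->D  =>  D
  D and D->C  =>  C
  C and C->E  =>  E
Final known: {A, C, D, E, H}
New propositions: {C, D, E}
Count = 3

3


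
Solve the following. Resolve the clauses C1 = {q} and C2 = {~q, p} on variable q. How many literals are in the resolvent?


Remove q from C1 and ~q from C2.
C1 remainder: {}
C2 remainder: {p}
Union (resolvent): {p}
Resolvent has 1 literal(s).

1


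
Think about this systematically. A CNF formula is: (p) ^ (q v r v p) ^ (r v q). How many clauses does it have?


A CNF formula is a conjunction of clauses.
Clauses are separated by ^.
Counting the conjuncts: 3 clauses.

3


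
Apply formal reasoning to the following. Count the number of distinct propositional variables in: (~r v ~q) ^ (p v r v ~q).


Identify each variable that appears in the formula.
Variables found: p, q, r
Count = 3

3


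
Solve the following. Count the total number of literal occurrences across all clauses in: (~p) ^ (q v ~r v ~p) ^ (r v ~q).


Counting literals in each clause:
Clause 1: 1 literal(s)
Clause 2: 3 literal(s)
Clause 3: 2 literal(s)
Total = 6

6


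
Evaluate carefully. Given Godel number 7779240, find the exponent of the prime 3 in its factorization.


Factorize 7779240 by dividing by 3 repeatedly.
Division steps: 3 divides 7779240 exactly 4 time(s).
Exponent of 3 = 4

4


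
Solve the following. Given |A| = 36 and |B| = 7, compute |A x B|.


The Cartesian product A x B contains all ordered pairs (a, b).
|A x B| = |A| * |B| = 36 * 7 = 252

252


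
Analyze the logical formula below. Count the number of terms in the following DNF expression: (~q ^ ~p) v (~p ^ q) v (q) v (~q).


A DNF formula is a disjunction of terms (conjunctions).
Terms are separated by v.
Counting the disjuncts: 4 terms.

4


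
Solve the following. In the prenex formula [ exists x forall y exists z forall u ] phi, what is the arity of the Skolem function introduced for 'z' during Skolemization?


Quantifier prefix: exists x forall y exists z forall u
'z' is existentially quantified at position 3.
Universal variables preceding it: y
Skolem function arity = 1

1


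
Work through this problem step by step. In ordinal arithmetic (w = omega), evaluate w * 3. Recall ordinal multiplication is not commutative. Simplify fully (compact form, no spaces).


Compute w * 3.
Ordinal * is associative and left-distributive over +, but NOT commutative; for finite n>1, n*w = w but w*n stays w*n.
w * 3 means 3 copies of w concatenated: w*3.
Result = w*3

w*3


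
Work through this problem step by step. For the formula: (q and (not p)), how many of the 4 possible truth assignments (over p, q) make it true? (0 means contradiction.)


Check all 4 assignments:
p=0, q=0: 0
p=0, q=1: 1
p=1, q=0: 0
p=1, q=1: 0
Count of True = 1

1


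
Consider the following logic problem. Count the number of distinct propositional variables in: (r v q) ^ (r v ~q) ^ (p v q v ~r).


Identify each variable that appears in the formula.
Variables found: p, q, r
Count = 3

3


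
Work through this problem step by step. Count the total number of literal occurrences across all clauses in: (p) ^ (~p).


Counting literals in each clause:
Clause 1: 1 literal(s)
Clause 2: 1 literal(s)
Total = 2

2


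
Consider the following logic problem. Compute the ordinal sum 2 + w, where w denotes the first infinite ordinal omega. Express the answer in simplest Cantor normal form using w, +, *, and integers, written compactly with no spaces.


Compute 2 + w.
Ordinal + is associative but NOT commutative; for finite n>0, n + w = w but w + n stays w+n.
Any finite left addend is absorbed by w on the right: 2 + w = w.
Result = w

w


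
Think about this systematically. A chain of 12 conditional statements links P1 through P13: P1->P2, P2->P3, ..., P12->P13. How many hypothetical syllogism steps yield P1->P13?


With 12 implications in a chain connecting 13 propositions:
P1->P2, P2->P3, ..., P12->P13
Steps needed = (number of implications) - 1 = 12 - 1 = 11

11


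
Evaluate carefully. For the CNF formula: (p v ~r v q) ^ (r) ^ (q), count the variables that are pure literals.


Check each variable for pure literal status:
p: pure positive
q: pure positive
r: mixed (not pure)
Pure literal count = 2

2


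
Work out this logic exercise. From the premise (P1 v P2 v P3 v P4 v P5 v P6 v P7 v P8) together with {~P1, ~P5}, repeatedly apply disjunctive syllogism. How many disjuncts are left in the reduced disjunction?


Original disjuncts (8): P1, P2, P3, P4, P5, P6, P7, P8
Negated (eliminate): ~P1, ~P5
Remaining disjuncts: P2, P3, P4, P6, P7, P8
Count = 8 - 2 = 6

6


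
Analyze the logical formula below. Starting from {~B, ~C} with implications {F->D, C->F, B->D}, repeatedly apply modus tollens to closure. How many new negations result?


Initial negated facts: {~B, ~C}
Apply modus tollens to closure:
  (no implication fires)
Final negated: {~B, ~C}
New negations: {(none)}
Count = 0

0


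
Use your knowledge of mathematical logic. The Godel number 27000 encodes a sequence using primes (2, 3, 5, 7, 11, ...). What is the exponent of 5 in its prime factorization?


Factorize 27000 by dividing by 5 repeatedly.
Division steps: 5 divides 27000 exactly 3 time(s).
Exponent of 5 = 3

3
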